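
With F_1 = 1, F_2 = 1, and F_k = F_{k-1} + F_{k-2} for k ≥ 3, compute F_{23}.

Iterating the recurrence up to F_{15} = 610 and F_{14} = 377:
F_{16} = F_{15} + F_{14} = 610 + 377 = 987
F_{17} = F_{16} + F_{15} = 987 + 610 = 1597
F_{18} = F_{17} + F_{16} = 1597 + 987 = 2584
F_{19} = F_{18} + F_{17} = 2584 + 1597 = 4181
F_{20} = F_{19} + F_{18} = 4181 + 2584 = 6765
F_{21} = F_{20} + F_{19} = 6765 + 4181 = 10946
F_{22} = F_{21} + F_{20} = 10946 + 6765 = 17711
F_{23} = F_{22} + F_{21} = 17711 + 10946 = 28657

28657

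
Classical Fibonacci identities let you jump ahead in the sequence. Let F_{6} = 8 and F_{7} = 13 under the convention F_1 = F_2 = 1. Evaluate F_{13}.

233

By F_{2k+1} = F_k² + F_{k+1}²: F_{13} = 8² + 13² = 64 + 169 = 233.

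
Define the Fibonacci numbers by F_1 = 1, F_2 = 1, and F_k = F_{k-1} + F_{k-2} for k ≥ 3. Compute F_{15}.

Iterating the recurrence up to F_{10} = 55 and F_{9} = 34:
F_{11} = F_{10} + F_{9} = 55 + 34 = 89
F_{12} = F_{11} + F_{10} = 89 + 55 = 144
F_{13} = F_{12} + F_{11} = 144 + 89 = 233
F_{14} = F_{13} + F_{12} = 233 + 144 = 377
F_{15} = F_{14} + F_{13} = 377 + 233 = 610

610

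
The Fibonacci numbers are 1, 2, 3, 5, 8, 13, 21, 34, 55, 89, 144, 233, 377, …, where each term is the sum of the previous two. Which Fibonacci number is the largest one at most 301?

233

233 ≤ 301 < 377, so the largest Fibonacci number not exceeding 301 is 233.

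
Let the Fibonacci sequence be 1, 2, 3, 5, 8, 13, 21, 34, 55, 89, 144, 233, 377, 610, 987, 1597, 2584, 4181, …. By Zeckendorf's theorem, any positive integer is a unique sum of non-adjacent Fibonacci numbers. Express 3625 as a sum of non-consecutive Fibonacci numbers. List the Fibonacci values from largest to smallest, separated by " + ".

3625 − 2584 = 1041
1041 − 987 = 54
54 − 34 = 20
20 − 13 = 7
7 − 5 = 2
2 − 2 = 0
So 3625 = 2584 + 987 + 34 + 13 + 5 + 2, with no two terms consecutive in the sequence.

2584 + 987 + 34 + 13 + 5 + 2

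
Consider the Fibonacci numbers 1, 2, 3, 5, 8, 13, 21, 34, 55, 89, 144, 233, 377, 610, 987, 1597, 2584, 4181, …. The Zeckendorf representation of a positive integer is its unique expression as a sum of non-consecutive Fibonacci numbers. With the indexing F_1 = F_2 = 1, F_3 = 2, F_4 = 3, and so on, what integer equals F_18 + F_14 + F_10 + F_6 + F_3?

F_18 + F_14 + F_10 + F_6 + F_3 = 2584 + 377 + 55 + 8 + 2 = 3026.

3026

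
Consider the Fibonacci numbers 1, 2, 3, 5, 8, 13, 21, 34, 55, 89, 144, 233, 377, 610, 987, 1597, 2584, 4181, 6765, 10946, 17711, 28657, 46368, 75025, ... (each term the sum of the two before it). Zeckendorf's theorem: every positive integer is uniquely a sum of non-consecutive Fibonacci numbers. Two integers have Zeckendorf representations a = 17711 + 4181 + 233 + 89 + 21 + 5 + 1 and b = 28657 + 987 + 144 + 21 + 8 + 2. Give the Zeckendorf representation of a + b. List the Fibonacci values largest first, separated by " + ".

46368 + 4181 + 987 + 377 + 144 + 3

The two numbers are 22241 and 29819, so their sum is 52060.
Repeatedly subtract the largest Fibonacci number that fits:
52060: greatest Fibonacci not exceeding it is 46368, leaving 5692
5692: greatest Fibonacci not exceeding it is 4181, leaving 1511
1511: greatest Fibonacci not exceeding it is 987, leaving 524
524: greatest Fibonacci not exceeding it is 377, leaving 147
147: greatest Fibonacci not exceeding it is 144, leaving 3
3: greatest Fibonacci not exceeding it is 3, leaving 0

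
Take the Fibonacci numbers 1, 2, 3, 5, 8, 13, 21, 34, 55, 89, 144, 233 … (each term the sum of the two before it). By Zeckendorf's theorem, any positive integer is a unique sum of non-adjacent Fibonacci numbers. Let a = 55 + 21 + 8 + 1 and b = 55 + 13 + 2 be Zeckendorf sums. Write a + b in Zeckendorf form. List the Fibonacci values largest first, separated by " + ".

The two numbers are 85 and 70, so their sum is 155.
largest Fibonacci ≤ 155 is 144; 155 − 144 = 11
largest Fibonacci ≤ 11 is 8; 11 − 8 = 3
largest Fibonacci ≤ 3 is 3; 3 − 3 = 0

144 + 8 + 3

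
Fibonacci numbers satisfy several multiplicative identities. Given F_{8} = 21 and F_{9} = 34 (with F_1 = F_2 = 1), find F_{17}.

1597

By F_{2k+1} = F_k² + F_{k+1}²: F_{17} = 21² + 34² = 441 + 1156 = 1597.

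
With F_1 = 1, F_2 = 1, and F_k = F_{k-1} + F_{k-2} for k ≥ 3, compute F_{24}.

Iterating the recurrence up to F_{16} = 987 and F_{15} = 610:
F_{17} = F_{16} + F_{15} = 987 + 610 = 1597
F_{18} = F_{17} + F_{16} = 1597 + 987 = 2584
F_{19} = F_{18} + F_{17} = 2584 + 1597 = 4181
F_{20} = F_{19} + F_{18} = 4181 + 2584 = 6765
F_{21} = F_{20} + F_{19} = 6765 + 4181 = 10946
F_{22} = F_{21} + F_{20} = 10946 + 6765 = 17711
F_{23} = F_{22} + F_{21} = 17711 + 10946 = 28657
F_{24} = F_{23} + F_{22} = 28657 + 17711 = 46368

46368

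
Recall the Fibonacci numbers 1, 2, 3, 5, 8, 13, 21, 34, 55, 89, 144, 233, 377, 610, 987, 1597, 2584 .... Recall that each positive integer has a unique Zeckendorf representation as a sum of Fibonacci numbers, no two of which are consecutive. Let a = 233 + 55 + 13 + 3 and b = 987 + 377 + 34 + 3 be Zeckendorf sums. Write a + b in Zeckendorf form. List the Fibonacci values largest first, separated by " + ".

The two numbers are 304 and 1401, so their sum is 1705.
1705: greatest Fibonacci not exceeding it is 1597, leaving 108
108: greatest Fibonacci not exceeding it is 89, leaving 19
19: greatest Fibonacci not exceeding it is 13, leaving 6
6: greatest Fibonacci not exceeding it is 5, leaving 1
1: greatest Fibonacci not exceeding it is 1, leaving 0

1597 + 89 + 13 + 5 + 1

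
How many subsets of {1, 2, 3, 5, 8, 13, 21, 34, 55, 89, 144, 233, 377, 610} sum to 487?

Starting from the Zeckendorf form and repeatedly splitting a term F_k into F_{k−1} + F_{k−2} (when neither is already used) reaches every representation.
487 = 377+89+21 = 377+89+13+8 = 377+55+34+21 = … (13 more), for 16 in all.

16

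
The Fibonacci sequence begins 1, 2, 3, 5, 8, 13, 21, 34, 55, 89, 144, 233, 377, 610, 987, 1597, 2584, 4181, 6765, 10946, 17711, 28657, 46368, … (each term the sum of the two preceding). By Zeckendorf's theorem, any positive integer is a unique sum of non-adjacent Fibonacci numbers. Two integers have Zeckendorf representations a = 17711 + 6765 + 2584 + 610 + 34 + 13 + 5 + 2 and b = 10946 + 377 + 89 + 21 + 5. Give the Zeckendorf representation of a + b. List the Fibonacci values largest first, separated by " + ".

The two numbers are 27724 and 11438, so their sum is 39162.
Greedy algorithm:
39162 − 28657 = 10505
10505 − 6765 = 3740
3740 − 2584 = 1156
1156 − 987 = 169
169 − 144 = 25
25 − 21 = 4
4 − 3 = 1
1 − 1 = 0

28657 + 6765 + 2584 + 987 + 144 + 21 + 3 + 1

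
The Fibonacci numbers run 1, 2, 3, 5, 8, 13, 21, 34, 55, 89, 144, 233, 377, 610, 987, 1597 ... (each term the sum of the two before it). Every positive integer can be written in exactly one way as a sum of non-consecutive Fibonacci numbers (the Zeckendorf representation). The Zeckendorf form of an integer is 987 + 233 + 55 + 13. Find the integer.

987 + 233 + 55 + 13 = 1288.

1288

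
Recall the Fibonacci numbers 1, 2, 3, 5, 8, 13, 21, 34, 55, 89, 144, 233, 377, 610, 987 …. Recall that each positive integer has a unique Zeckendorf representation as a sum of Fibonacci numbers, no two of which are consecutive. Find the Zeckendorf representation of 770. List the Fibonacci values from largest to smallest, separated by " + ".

take 610 (≤ 770); 770 − 610 = 160
take 144 (≤ 160); 160 − 144 = 16
take 13 (≤ 16); 16 − 13 = 3
take 3 (≤ 3); 3 − 3 = 0
So 770 = 610 + 144 + 13 + 3, with no two terms consecutive in the sequence.

610 + 144 + 13 + 3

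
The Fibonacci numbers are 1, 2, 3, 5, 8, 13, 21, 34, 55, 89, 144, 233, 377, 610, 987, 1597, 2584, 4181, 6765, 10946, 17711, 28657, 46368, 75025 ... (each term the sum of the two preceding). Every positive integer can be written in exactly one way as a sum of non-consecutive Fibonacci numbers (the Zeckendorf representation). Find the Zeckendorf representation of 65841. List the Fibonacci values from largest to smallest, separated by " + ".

take 46368 (≤ 65841); 65841 − 46368 = 19473
take 17711 (≤ 19473); 19473 − 17711 = 1762
take 1597 (≤ 1762); 1762 − 1597 = 165
take 144 (≤ 165); 165 − 144 = 21
take 21 (≤ 21); 21 − 21 = 0
So 65841 = 46368 + 17711 + 1597 + 144 + 21, with no two terms consecutive in the sequence.

46368 + 17711 + 1597 + 144 + 21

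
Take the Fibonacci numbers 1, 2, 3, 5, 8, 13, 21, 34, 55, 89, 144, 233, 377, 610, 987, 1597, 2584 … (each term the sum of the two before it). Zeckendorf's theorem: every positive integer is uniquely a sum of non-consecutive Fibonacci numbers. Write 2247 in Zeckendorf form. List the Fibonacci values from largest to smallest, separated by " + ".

Repeatedly subtract the largest Fibonacci number that fits:
subtract 1597 from 2247: 650 remains
subtract 610 from 650: 40 remains
subtract 34 from 40: 6 remains
subtract 5 from 6: 1 remains
subtract 1 from 1: 0 remains
So 2247 = 1597 + 610 + 34 + 5 + 1, with no two terms consecutive in the sequence.

1597 + 610 + 34 + 5 + 1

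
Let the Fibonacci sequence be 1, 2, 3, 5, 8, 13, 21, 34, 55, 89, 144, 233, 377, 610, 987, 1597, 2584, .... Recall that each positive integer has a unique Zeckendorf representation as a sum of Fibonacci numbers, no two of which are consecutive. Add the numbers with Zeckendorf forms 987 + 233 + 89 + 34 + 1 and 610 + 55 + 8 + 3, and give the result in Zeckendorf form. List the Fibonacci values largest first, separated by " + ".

1597 + 377 + 34 + 8 + 3 + 1

The two numbers are 1344 and 676, so their sum is 2020.
subtract 1597 from 2020: 423 remains
subtract 377 from 423: 46 remains
subtract 34 from 46: 12 remains
subtract 8 from 12: 4 remains
subtract 3 from 4: 1 remains
subtract 1 from 1: 0 remains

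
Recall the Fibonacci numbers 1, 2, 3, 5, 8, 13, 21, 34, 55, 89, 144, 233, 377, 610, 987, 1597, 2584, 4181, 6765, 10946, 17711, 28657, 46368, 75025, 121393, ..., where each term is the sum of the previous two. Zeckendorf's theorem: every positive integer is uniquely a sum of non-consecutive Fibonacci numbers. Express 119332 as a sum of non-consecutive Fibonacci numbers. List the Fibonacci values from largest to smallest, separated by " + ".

75025 + 28657 + 10946 + 4181 + 377 + 144 + 2

Greedy algorithm:
largest Fibonacci ≤ 119332 is 75025; 119332 − 75025 = 44307
largest Fibonacci ≤ 44307 is 28657; 44307 − 28657 = 15650
largest Fibonacci ≤ 15650 is 10946; 15650 − 10946 = 4704
largest Fibonacci ≤ 4704 is 4181; 4704 − 4181 = 523
largest Fibonacci ≤ 523 is 377; 523 − 377 = 146
largest Fibonacci ≤ 146 is 144; 146 − 144 = 2
largest Fibonacci ≤ 2 is 2; 2 − 2 = 0
So 119332 = 75025 + 28657 + 10946 + 4181 + 377 + 144 + 2, with no two terms consecutive in the sequence.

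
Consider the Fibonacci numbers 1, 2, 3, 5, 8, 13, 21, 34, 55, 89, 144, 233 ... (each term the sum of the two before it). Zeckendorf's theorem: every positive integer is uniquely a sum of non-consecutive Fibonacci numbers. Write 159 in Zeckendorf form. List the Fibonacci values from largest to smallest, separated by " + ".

144 + 13 + 2

take 144 (≤ 159); 159 − 144 = 15
take 13 (≤ 15); 15 − 13 = 2
take 2 (≤ 2); 2 − 2 = 0
So 159 = 144 + 13 + 2, with no two terms consecutive in the sequence.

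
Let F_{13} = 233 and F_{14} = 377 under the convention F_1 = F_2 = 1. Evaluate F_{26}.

121393

By the doubling identity F_{2k} = F_k(2F_{k+1} − F_k): F_{26} = 233·(2·377 − 233) = 233·521 = 121393.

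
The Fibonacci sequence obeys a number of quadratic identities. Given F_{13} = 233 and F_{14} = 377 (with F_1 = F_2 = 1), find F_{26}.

121393

By the doubling identity F_{2k} = F_k(2F_{k+1} − F_k): F_{26} = 233·(2·377 − 233) = 233·521 = 121393.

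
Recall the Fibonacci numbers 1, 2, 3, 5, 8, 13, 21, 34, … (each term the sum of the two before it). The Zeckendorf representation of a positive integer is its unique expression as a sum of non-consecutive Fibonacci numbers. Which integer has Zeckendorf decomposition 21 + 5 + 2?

21 + 5 + 2 = 28.

28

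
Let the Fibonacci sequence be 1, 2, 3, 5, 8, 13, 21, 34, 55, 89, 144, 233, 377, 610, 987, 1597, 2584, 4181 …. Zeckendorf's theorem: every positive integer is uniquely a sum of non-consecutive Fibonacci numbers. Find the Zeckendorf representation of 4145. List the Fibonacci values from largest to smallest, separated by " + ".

2584 + 987 + 377 + 144 + 34 + 13 + 5 + 1

Greedy algorithm:
largest Fibonacci ≤ 4145 is 2584; 4145 − 2584 = 1561
largest Fibonacci ≤ 1561 is 987; 1561 − 987 = 574
largest Fibonacci ≤ 574 is 377; 574 − 377 = 197
largest Fibonacci ≤ 197 is 144; 197 − 144 = 53
largest Fibonacci ≤ 53 is 34; 53 − 34 = 19
largest Fibonacci ≤ 19 is 13; 19 − 13 = 6
largest Fibonacci ≤ 6 is 5; 6 − 5 = 1
largest Fibonacci ≤ 1 is 1; 1 − 1 = 0
So 4145 = 2584 + 987 + 377 + 144 + 34 + 13 + 5 + 1, with no two terms consecutive in the sequence.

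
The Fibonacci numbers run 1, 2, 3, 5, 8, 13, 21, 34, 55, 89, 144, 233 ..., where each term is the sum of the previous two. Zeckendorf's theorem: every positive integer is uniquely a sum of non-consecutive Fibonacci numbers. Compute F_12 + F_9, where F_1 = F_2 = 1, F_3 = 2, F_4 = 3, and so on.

178

F_12 + F_9 = 144 + 34 = 178.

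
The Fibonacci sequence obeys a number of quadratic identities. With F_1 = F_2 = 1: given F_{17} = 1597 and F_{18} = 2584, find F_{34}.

5702887

By the doubling identity F_{2k} = F_k(2F_{k+1} − F_k): F_{34} = 1597·(2·2584 − 1597) = 1597·3571 = 5702887.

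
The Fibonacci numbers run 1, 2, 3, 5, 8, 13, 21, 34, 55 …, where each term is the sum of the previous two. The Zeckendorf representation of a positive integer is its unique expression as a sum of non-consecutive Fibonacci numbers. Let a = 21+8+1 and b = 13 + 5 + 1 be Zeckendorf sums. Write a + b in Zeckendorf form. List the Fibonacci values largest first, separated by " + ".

The two numbers are 30 and 19, so their sum is 49.
Greedy algorithm:
34 ≤ 49 < 55, so take 34; remainder 15
13 ≤ 15 < 21, so take 13; remainder 2
2 ≤ 2 < 3, so take 2; remainder 0

34 + 13 + 2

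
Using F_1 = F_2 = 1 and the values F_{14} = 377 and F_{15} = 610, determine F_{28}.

By the doubling identity F_{2k} = F_k(2F_{k+1} − F_k): F_{28} = 377·(2·610 − 377) = 377·843 = 317811.

317811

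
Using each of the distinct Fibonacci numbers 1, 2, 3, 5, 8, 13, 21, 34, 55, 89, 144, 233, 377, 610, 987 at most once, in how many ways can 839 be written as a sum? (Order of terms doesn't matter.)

839 = 610+144+55+21+8+1 = 610+144+55+21+5+3+1 = 377+233+144+55+21+8+1 = 610+144+55+13+8+5+3+1 = 377+233+144+55+21+5+3+1 = … (5 more), for 10 in all.

10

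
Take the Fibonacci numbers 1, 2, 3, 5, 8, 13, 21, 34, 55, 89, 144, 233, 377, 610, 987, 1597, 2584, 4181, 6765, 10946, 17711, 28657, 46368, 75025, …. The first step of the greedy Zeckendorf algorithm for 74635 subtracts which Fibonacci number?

46368 ≤ 74635 < 75025, so the largest Fibonacci number not exceeding 74635 is 46368.

46368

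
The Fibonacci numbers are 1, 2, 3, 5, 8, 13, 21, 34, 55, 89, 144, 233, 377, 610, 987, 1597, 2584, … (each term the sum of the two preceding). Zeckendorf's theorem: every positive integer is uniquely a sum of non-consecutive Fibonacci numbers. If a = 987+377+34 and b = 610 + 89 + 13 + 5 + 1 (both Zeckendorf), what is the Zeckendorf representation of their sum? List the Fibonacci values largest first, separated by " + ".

1597 + 377 + 89 + 34 + 13 + 5 + 1

The two numbers are 1398 and 718, so their sum is 2116.
2116: greatest Fibonacci not exceeding it is 1597, leaving 519
519: greatest Fibonacci not exceeding it is 377, leaving 142
142: greatest Fibonacci not exceeding it is 89, leaving 53
53: greatest Fibonacci not exceeding it is 34, leaving 19
19: greatest Fibonacci not exceeding it is 13, leaving 6
6: greatest Fibonacci not exceeding it is 5, leaving 1
1: greatest Fibonacci not exceeding it is 1, leaving 0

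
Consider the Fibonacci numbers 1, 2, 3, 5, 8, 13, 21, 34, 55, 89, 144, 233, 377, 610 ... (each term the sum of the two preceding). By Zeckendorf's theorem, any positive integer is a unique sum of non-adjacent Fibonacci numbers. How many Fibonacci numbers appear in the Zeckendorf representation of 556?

4

subtract 377 from 556: 179 remains
subtract 144 from 179: 35 remains
subtract 34 from 35: 1 remains
subtract 1 from 1: 0 remains
556 = 377 + 144 + 34 + 1, which has 4 terms.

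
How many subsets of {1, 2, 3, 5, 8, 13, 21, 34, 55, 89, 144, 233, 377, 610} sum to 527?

Starting from the Zeckendorf form and repeatedly splitting a term F_k into F_{k−1} + F_{k−2} (when neither is already used) reaches every representation.
527 = 377+144+5+1 = 377+144+3+2+1 = 377+89+55+5+1 = 377+89+55+3+2+1 = … (10 more), for 14 in all.

14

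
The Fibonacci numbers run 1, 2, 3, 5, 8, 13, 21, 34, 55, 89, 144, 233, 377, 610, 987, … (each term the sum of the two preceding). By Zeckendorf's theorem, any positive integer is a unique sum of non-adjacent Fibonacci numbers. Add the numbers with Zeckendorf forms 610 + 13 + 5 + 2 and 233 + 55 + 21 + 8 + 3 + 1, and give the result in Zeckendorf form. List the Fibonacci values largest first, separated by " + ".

610 + 233 + 89 + 13 + 5 + 1

The two numbers are 630 and 321, so their sum is 951.
Greedy algorithm:
951 − 610 = 341
341 − 233 = 108
108 − 89 = 19
19 − 13 = 6
6 − 5 = 1
1 − 1 = 0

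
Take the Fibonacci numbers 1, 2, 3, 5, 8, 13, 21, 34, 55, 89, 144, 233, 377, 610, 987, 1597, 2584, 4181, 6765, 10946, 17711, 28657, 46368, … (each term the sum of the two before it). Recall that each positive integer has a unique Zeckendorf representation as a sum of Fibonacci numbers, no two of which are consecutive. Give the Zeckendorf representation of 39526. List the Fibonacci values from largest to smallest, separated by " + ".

Greedily peel off the largest Fibonacci term at each step:
39526 − 28657 = 10869
10869 − 6765 = 4104
4104 − 2584 = 1520
1520 − 987 = 533
533 − 377 = 156
156 − 144 = 12
12 − 8 = 4
4 − 3 = 1
1 − 1 = 0
So 39526 = 28657 + 6765 + 2584 + 987 + 377 + 144 + 8 + 3 + 1, with no two terms consecutive in the sequence.

28657 + 6765 + 2584 + 987 + 377 + 144 + 8 + 3 + 1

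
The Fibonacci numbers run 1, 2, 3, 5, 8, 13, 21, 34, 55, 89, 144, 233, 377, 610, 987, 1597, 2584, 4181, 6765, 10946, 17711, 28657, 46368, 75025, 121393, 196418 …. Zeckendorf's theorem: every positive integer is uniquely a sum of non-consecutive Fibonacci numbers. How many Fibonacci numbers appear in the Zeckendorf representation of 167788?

subtract 121393 from 167788: 46395 remains
subtract 46368 from 46395: 27 remains
subtract 21 from 27: 6 remains
subtract 5 from 6: 1 remains
subtract 1 from 1: 0 remains
167788 = 121393 + 46368 + 21 + 5 + 1, which has 5 terms.

5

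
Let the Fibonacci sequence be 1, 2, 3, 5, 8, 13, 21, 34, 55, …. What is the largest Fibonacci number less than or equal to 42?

34 ≤ 42 < 55, so the largest Fibonacci number not exceeding 42 is 34.

34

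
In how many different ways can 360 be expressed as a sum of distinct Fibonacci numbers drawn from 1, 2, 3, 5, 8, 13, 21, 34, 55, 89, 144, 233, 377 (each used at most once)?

Each representation comes from the Zeckendorf form by replacing some F_k with F_{k−1} + F_{k−2} where possible.
360 = 233+89+34+3+1 = 233+89+21+13+3+1 = 233+89+21+8+5+3+1 = 233+55+34+21+13+3+1 = 233+55+34+21+8+5+3+1 = … (2 more), for 7 in all.

7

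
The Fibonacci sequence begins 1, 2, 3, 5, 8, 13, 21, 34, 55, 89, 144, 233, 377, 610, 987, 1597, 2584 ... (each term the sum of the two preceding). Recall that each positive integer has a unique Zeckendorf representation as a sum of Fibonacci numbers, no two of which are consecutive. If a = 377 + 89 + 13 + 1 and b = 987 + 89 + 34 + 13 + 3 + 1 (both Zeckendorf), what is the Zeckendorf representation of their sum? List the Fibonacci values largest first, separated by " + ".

1597 + 8 + 2

The two numbers are 480 and 1127, so their sum is 1607.
1597 ≤ 1607 < 2584, so take 1597; remainder 10
8 ≤ 10 < 13, so take 8; remainder 2
2 ≤ 2 < 3, so take 2; remainder 0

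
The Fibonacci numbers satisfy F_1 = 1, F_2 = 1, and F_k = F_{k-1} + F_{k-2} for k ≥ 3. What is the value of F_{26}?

Iterating the recurrence up to F_{21} = 10946 and F_{20} = 6765:
F_{22} = F_{21} + F_{20} = 10946 + 6765 = 17711
F_{23} = F_{22} + F_{21} = 17711 + 10946 = 28657
F_{24} = F_{23} + F_{22} = 28657 + 17711 = 46368
F_{25} = F_{24} + F_{23} = 46368 + 28657 = 75025
F_{26} = F_{25} + F_{24} = 75025 + 46368 = 121393

121393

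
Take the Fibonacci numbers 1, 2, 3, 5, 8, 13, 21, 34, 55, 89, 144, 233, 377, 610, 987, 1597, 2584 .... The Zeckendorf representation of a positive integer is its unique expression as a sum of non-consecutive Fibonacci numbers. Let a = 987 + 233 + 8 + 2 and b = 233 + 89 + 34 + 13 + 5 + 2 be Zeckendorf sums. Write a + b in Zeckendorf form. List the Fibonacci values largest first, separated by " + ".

The two numbers are 1230 and 376, so their sum is 1606.
take 1597 (≤ 1606); 1606 − 1597 = 9
take 8 (≤ 9); 9 − 8 = 1
take 1 (≤ 1); 1 − 1 = 0

1597 + 8 + 1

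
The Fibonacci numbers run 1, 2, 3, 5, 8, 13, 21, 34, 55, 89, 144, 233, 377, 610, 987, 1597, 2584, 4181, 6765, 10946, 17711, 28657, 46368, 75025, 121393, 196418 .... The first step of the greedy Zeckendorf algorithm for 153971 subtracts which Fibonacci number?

121393

121393 ≤ 153971 < 196418, so the largest Fibonacci number not exceeding 153971 is 121393.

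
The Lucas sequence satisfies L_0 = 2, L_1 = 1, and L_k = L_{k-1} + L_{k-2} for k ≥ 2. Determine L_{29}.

1149851

Iterating the recurrence up to L_{25} = 167761 and L_{24} = 103682:
L_{26} = L_{25} + L_{24} = 167761 + 103682 = 271443
L_{27} = L_{26} + L_{25} = 271443 + 167761 = 439204
L_{28} = L_{27} + L_{26} = 439204 + 271443 = 710647
L_{29} = L_{28} + L_{27} = 710647 + 439204 = 1149851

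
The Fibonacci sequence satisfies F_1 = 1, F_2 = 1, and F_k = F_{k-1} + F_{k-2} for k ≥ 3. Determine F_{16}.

Iterating the recurrence up to F_{8} = 21 and F_{7} = 13:
F_{9} = F_{8} + F_{7} = 21 + 13 = 34
F_{10} = F_{9} + F_{8} = 34 + 21 = 55
F_{11} = F_{10} + F_{9} = 55 + 34 = 89
F_{12} = F_{11} + F_{10} = 89 + 55 = 144
F_{13} = F_{12} + F_{11} = 144 + 89 = 233
F_{14} = F_{13} + F_{12} = 233 + 144 = 377
F_{15} = F_{14} + F_{13} = 377 + 233 = 610
F_{16} = F_{15} + F_{14} = 610 + 377 = 987

987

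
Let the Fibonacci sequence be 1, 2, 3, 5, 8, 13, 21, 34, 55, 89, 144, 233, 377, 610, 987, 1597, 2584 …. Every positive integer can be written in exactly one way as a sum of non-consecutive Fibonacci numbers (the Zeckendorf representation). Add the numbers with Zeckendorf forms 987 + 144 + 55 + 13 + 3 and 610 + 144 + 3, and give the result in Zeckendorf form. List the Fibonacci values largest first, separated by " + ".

1597 + 233 + 89 + 34 + 5 + 1

The two numbers are 1202 and 757, so their sum is 1959.
Greedily peel off the largest Fibonacci term at each step:
take 1597 (≤ 1959); 1959 − 1597 = 362
take 233 (≤ 362); 362 − 233 = 129
take 89 (≤ 129); 129 − 89 = 40
take 34 (≤ 40); 40 − 34 = 6
take 5 (≤ 6); 6 − 5 = 1
take 1 (≤ 1); 1 − 1 = 0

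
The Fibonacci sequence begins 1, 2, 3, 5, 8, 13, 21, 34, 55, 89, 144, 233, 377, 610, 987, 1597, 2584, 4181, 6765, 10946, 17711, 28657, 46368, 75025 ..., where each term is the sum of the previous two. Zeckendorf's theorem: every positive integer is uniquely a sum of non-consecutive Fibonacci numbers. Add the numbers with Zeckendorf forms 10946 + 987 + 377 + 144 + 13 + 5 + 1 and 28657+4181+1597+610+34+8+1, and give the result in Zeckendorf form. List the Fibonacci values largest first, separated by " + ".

46368 + 987 + 144 + 55 + 5 + 2

The two numbers are 12473 and 35088, so their sum is 47561.
Greedy algorithm:
take 46368 (≤ 47561); 47561 − 46368 = 1193
take 987 (≤ 1193); 1193 − 987 = 206
take 144 (≤ 206); 206 − 144 = 62
take 55 (≤ 62); 62 − 55 = 7
take 5 (≤ 7); 7 − 5 = 2
take 2 (≤ 2); 2 − 2 = 0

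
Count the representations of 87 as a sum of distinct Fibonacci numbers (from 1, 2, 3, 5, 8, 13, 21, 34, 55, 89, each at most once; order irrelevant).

5

Each representation comes from the Zeckendorf form by replacing some F_k with F_{k−1} + F_{k−2} where possible.
87 = 55+21+8+3 = 55+21+8+2+1 = 55+21+5+3+2+1 = 55+13+8+5+3+2+1 = 34+21+13+8+5+3+2+1 — 5 representations.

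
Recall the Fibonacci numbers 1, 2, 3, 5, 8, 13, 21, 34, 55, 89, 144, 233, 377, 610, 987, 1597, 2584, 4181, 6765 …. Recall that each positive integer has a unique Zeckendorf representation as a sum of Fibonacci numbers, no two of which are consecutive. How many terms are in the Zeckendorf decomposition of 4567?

4

largest Fibonacci ≤ 4567 is 4181; 4567 − 4181 = 386
largest Fibonacci ≤ 386 is 377; 386 − 377 = 9
largest Fibonacci ≤ 9 is 8; 9 − 8 = 1
largest Fibonacci ≤ 1 is 1; 1 − 1 = 0
4567 = 4181 + 377 + 8 + 1, which has 4 terms.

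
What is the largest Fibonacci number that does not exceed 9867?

6765

6765 ≤ 9867 < 10946, so the largest Fibonacci number not exceeding 9867 is 6765.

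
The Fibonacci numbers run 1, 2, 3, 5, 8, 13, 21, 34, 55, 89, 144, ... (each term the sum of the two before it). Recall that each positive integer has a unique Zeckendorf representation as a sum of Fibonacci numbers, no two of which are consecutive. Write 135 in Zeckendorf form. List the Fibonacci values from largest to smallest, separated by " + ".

subtract 89 from 135: 46 remains
subtract 34 from 46: 12 remains
subtract 8 from 12: 4 remains
subtract 3 from 4: 1 remains
subtract 1 from 1: 0 remains
So 135 = 89 + 34 + 8 + 3 + 1, with no two terms consecutive in the sequence.

89 + 34 + 8 + 3 + 1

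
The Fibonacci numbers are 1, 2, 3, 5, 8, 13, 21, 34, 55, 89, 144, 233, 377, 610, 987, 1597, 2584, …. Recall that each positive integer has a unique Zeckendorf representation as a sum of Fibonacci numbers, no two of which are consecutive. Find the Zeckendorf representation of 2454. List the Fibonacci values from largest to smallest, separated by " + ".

take 1597 (≤ 2454); 2454 − 1597 = 857
take 610 (≤ 857); 857 − 610 = 247
take 233 (≤ 247); 247 − 233 = 14
take 13 (≤ 14); 14 − 13 = 1
take 1 (≤ 1); 1 − 1 = 0
So 2454 = 1597 + 610 + 233 + 13 + 1, with no two terms consecutive in the sequence.

1597 + 610 + 233 + 13 + 1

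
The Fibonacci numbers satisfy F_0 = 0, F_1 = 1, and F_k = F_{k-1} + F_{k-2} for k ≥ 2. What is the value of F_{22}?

17711

Iterating the recurrence up to F_{14} = 377 and F_{13} = 233:
F_{15} = F_{14} + F_{13} = 377 + 233 = 610
F_{16} = F_{15} + F_{14} = 610 + 377 = 987
F_{17} = F_{16} + F_{15} = 987 + 610 = 1597
F_{18} = F_{17} + F_{16} = 1597 + 987 = 2584
F_{19} = F_{18} + F_{17} = 2584 + 1597 = 4181
F_{20} = F_{19} + F_{18} = 4181 + 2584 = 6765
F_{21} = F_{20} + F_{19} = 6765 + 4181 = 10946
F_{22} = F_{21} + F_{20} = 10946 + 6765 = 17711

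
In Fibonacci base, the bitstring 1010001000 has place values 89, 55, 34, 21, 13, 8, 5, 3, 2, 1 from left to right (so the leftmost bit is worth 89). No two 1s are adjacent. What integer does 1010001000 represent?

128

Summing the place values of the 1 bits: 89 + 34 + 5 = 128.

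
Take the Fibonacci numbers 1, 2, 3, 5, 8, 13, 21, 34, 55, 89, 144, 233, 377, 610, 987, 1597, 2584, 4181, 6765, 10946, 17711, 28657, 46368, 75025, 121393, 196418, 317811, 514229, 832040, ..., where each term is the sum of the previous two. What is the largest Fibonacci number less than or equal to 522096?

514229

514229 ≤ 522096 < 832040, so the largest Fibonacci number not exceeding 522096 is 514229.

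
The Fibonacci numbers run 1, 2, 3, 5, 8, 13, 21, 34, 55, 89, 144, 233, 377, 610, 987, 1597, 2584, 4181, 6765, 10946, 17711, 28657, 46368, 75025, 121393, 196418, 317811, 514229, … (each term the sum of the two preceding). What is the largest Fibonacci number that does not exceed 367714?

317811

317811 ≤ 367714 < 514229, so the largest Fibonacci number not exceeding 367714 is 317811.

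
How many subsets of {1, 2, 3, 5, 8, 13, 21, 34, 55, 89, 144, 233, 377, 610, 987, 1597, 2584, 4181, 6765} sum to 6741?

18

Starting from the Zeckendorf form and repeatedly splitting a term F_k into F_{k−1} + F_{k−2} (when neither is already used) reaches every representation.
6741 = 4181+1597+610+233+89+21+8+2 = 4181+1597+610+233+89+21+5+3+2 = 4181+1597+610+233+55+34+21+8+2 = … (15 more), for 18 in all.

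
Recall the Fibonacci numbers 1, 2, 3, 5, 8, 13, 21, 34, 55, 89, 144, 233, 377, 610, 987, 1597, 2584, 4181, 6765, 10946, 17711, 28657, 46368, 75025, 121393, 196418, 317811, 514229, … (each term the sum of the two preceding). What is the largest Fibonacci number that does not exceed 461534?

317811

317811 ≤ 461534 < 514229, so the largest Fibonacci number not exceeding 461534 is 317811.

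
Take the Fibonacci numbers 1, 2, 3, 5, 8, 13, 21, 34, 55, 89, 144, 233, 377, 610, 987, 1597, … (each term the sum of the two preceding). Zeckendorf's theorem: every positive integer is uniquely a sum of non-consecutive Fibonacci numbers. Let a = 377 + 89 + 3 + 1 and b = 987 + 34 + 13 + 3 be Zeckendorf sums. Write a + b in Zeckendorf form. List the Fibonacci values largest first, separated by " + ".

The two numbers are 470 and 1037, so their sum is 1507.
1507 − 987 = 520
520 − 377 = 143
143 − 89 = 54
54 − 34 = 20
20 − 13 = 7
7 − 5 = 2
2 − 2 = 0

987 + 377 + 89 + 34 + 13 + 5 + 2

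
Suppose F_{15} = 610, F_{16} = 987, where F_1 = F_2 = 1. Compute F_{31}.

By the addition formula F_{m+n} = F_m F_{n+1} + F_{m−1} F_n with m=16, n=15: F_{31} = 987·987 + 610·610 = 974169 + 372100 = 1346269.

1346269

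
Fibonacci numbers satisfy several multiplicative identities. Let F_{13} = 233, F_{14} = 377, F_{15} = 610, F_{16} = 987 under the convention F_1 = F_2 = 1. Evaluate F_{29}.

By the addition formula F_{m+n} = F_m F_{n+1} + F_{m−1} F_n with m=14, n=15: F_{29} = 377·987 + 233·610 = 372099 + 142130 = 514229.

514229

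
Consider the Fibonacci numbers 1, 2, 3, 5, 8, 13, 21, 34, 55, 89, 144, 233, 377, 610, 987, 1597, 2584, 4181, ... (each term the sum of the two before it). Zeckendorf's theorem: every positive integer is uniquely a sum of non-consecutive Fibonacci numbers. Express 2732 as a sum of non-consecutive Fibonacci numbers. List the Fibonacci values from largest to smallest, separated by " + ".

Greedy algorithm:
2732 − 2584 = 148
148 − 144 = 4
4 − 3 = 1
1 − 1 = 0
So 2732 = 2584 + 144 + 3 + 1, with no two terms consecutive in the sequence.

2584 + 144 + 3 + 1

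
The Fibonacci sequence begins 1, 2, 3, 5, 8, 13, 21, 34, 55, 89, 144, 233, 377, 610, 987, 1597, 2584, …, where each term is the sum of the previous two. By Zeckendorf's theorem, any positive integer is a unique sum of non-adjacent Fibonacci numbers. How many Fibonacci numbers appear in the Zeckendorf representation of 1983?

Repeatedly subtract the largest Fibonacci number that fits:
1983 − 1597 = 386
386 − 377 = 9
9 − 8 = 1
1 − 1 = 0
1983 = 1597 + 377 + 8 + 1, which has 4 terms.

4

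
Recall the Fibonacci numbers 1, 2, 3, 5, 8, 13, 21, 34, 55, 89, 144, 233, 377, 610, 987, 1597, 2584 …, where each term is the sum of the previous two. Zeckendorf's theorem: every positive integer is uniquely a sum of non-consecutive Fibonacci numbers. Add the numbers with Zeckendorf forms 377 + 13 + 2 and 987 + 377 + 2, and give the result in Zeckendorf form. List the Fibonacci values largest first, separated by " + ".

The two numbers are 392 and 1366, so their sum is 1758.
Repeatedly subtract the largest Fibonacci number that fits:
largest Fibonacci ≤ 1758 is 1597; 1758 − 1597 = 161
largest Fibonacci ≤ 161 is 144; 161 − 144 = 17
largest Fibonacci ≤ 17 is 13; 17 − 13 = 4
largest Fibonacci ≤ 4 is 3; 4 − 3 = 1
largest Fibonacci ≤ 1 is 1; 1 − 1 = 0

1597 + 144 + 13 + 3 + 1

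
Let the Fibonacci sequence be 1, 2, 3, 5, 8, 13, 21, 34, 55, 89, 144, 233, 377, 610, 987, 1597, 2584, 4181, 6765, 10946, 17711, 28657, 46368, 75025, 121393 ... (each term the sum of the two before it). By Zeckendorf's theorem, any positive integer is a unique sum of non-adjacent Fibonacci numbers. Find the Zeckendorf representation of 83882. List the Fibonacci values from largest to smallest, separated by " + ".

75025 + 6765 + 1597 + 377 + 89 + 21 + 8

Greedily peel off the largest Fibonacci term at each step:
subtract 75025 from 83882: 8857 remains
subtract 6765 from 8857: 2092 remains
subtract 1597 from 2092: 495 remains
subtract 377 from 495: 118 remains
subtract 89 from 118: 29 remains
subtract 21 from 29: 8 remains
subtract 8 from 8: 0 remains
So 83882 = 75025 + 6765 + 1597 + 377 + 89 + 21 + 8, with no two terms consecutive in the sequence.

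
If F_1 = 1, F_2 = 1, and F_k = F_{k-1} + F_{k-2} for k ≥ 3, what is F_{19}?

4181

Iterating the recurrence up to F_{15} = 610 and F_{14} = 377:
F_{16} = F_{15} + F_{14} = 610 + 377 = 987
F_{17} = F_{16} + F_{15} = 987 + 610 = 1597
F_{18} = F_{17} + F_{16} = 1597 + 987 = 2584
F_{19} = F_{18} + F_{17} = 2584 + 1597 = 4181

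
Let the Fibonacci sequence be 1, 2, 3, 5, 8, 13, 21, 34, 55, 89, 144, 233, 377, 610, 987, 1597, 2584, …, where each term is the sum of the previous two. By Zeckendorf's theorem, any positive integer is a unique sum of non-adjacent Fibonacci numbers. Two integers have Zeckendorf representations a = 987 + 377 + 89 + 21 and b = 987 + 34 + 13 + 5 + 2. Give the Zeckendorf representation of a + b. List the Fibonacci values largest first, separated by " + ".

1597 + 610 + 233 + 55 + 13 + 5 + 2

The two numbers are 1474 and 1041, so their sum is 2515.
Greedy algorithm:
2515: greatest Fibonacci not exceeding it is 1597, leaving 918
918: greatest Fibonacci not exceeding it is 610, leaving 308
308: greatest Fibonacci not exceeding it is 233, leaving 75
75: greatest Fibonacci not exceeding it is 55, leaving 20
20: greatest Fibonacci not exceeding it is 13, leaving 7
7: greatest Fibonacci not exceeding it is 5, leaving 2
2: greatest Fibonacci not exceeding it is 2, leaving 0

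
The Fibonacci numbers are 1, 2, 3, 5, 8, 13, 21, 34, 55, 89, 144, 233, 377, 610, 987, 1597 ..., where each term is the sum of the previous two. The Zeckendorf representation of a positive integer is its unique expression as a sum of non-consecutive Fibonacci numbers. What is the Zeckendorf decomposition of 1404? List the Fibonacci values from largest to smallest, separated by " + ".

987 + 377 + 34 + 5 + 1

take 987 (≤ 1404); 1404 − 987 = 417
take 377 (≤ 417); 417 − 377 = 40
take 34 (≤ 40); 40 − 34 = 6
take 5 (≤ 6); 6 − 5 = 1
take 1 (≤ 1); 1 − 1 = 0
So 1404 = 987 + 377 + 34 + 5 + 1, with no two terms consecutive in the sequence.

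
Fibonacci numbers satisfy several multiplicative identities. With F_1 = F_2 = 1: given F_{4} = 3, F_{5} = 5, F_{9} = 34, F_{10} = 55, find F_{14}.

By the addition formula F_{m+n} = F_m F_{n+1} + F_{m−1} F_n with m=10, n=4: F_{14} = 55·5 + 34·3 = 275 + 102 = 377.

377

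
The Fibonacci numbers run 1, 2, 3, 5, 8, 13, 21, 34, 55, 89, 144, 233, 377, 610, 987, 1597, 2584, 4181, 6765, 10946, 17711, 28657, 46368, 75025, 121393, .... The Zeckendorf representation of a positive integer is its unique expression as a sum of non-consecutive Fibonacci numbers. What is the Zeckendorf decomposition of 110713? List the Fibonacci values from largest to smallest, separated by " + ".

75025 + 28657 + 6765 + 233 + 21 + 8 + 3 + 1

75025 ≤ 110713 < 121393, so take 75025; remainder 35688
28657 ≤ 35688 < 46368, so take 28657; remainder 7031
6765 ≤ 7031 < 10946, so take 6765; remainder 266
233 ≤ 266 < 377, so take 233; remainder 33
21 ≤ 33 < 34, so take 21; remainder 12
8 ≤ 12 < 13, so take 8; remainder 4
3 ≤ 4 < 5, so take 3; remainder 1
1 ≤ 1 < 2, so take 1; remainder 0
So 110713 = 75025 + 28657 + 6765 + 233 + 21 + 8 + 3 + 1, with no two terms consecutive in the sequence.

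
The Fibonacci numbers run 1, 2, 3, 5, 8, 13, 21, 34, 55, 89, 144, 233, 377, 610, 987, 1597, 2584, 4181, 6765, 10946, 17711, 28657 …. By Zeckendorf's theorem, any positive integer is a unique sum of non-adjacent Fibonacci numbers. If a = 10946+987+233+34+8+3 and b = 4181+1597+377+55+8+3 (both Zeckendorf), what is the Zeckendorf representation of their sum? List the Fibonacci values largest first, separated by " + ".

17711 + 610 + 89 + 21 + 1

The two numbers are 12211 and 6221, so their sum is 18432.
17711 ≤ 18432 < 28657, so take 17711; remainder 721
610 ≤ 721 < 987, so take 610; remainder 111
89 ≤ 111 < 144, so take 89; remainder 22
21 ≤ 22 < 34, so take 21; remainder 1
1 ≤ 1 < 2, so take 1; remainder 0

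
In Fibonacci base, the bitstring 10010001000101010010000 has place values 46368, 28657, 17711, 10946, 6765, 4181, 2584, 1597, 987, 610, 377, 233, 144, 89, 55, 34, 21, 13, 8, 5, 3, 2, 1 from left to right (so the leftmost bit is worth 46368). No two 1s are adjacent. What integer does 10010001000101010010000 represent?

Summing the place values of the 1 bits: 46368 + 10946 + 1597 + 233 + 89 + 34 + 8 = 59275.

59275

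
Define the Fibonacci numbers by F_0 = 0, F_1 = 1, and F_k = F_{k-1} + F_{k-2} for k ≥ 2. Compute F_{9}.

F_{2} = F_{1} + F_{0} = 1 + 0 = 1
F_{3} = F_{2} + F_{1} = 1 + 1 = 2
F_{4} = F_{3} + F_{2} = 2 + 1 = 3
F_{5} = F_{4} + F_{3} = 3 + 2 = 5
F_{6} = F_{5} + F_{4} = 5 + 3 = 8
F_{7} = F_{6} + F_{5} = 8 + 5 = 13
F_{8} = F_{7} + F_{6} = 13 + 8 = 21
F_{9} = F_{8} + F_{7} = 21 + 13 = 34

34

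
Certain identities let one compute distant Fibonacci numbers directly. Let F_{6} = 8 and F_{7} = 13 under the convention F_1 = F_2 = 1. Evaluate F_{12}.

144

By the doubling identity F_{2k} = F_k(2F_{k+1} − F_k): F_{12} = 8·(2·13 − 8) = 8·18 = 144.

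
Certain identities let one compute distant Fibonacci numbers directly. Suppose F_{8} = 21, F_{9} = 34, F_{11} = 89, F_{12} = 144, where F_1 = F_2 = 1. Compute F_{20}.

6765

By the addition formula F_{m+n} = F_m F_{n+1} + F_{m−1} F_n with m=9, n=11: F_{20} = 34·144 + 21·89 = 4896 + 1869 = 6765.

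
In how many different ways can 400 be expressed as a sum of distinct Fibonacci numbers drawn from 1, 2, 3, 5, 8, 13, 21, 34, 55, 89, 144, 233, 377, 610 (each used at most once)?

11

400 = 377+21+2 = 377+13+8+2 = 233+144+21+2 = 377+13+5+3+2 = 233+144+13+8+2 = … (6 more), for 11 in all.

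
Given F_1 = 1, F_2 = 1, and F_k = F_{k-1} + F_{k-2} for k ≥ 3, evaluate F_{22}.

17711

Iterating the recurrence up to F_{17} = 1597 and F_{16} = 987:
F_{18} = F_{17} + F_{16} = 1597 + 987 = 2584
F_{19} = F_{18} + F_{17} = 2584 + 1597 = 4181
F_{20} = F_{19} + F_{18} = 4181 + 2584 = 6765
F_{21} = F_{20} + F_{19} = 6765 + 4181 = 10946
F_{22} = F_{21} + F_{20} = 10946 + 6765 = 17711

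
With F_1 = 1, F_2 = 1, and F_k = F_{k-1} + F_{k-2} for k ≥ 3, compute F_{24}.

Iterating the recurrence up to F_{19} = 4181 and F_{18} = 2584:
F_{20} = F_{19} + F_{18} = 4181 + 2584 = 6765
F_{21} = F_{20} + F_{19} = 6765 + 4181 = 10946
F_{22} = F_{21} + F_{20} = 10946 + 6765 = 17711
F_{23} = F_{22} + F_{21} = 17711 + 10946 = 28657
F_{24} = F_{23} + F_{22} = 28657 + 17711 = 46368

46368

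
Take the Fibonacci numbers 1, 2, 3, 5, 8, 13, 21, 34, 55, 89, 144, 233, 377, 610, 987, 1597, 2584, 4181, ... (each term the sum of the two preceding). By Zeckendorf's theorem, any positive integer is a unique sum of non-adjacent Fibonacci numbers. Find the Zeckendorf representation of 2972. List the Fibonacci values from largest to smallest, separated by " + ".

take 2584 (≤ 2972); 2972 − 2584 = 388
take 377 (≤ 388); 388 − 377 = 11
take 8 (≤ 11); 11 − 8 = 3
take 3 (≤ 3); 3 − 3 = 0
So 2972 = 2584 + 377 + 8 + 3, with no two terms consecutive in the sequence.

2584 + 377 + 8 + 3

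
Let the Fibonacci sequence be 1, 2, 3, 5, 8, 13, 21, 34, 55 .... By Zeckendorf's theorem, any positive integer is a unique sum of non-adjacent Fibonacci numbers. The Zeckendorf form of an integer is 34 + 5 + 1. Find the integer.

40

34 + 5 + 1 = 40.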